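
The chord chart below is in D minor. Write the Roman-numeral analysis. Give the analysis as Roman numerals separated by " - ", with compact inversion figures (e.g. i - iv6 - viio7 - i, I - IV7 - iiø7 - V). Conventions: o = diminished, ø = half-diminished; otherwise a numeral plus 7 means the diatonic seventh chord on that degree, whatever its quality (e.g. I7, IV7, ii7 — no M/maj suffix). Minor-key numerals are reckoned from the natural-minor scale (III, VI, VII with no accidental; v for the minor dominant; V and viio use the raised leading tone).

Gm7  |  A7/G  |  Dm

Gm7: minor seventh chord on G = scale degree 4 → iv7.
A7/G has root A, degree 5 in D minor, so V42.
Dm: minor triad on D = scale degree 1 → i.

iv7 - V42 - i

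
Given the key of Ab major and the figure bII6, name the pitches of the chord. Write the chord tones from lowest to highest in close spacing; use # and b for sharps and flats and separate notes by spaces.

Db Fb Bbb

Scale degree 2 in Ab major is Bb; lowering it a half step gives Bbb. bII6 is the Neapolitan sixth — a major triad on the lowered second degree, here in its customary first inversion.
So the chord is Bbb-Db-Fb, a major triad.
With the 6 figure the chord is in first inversion; from the bass Db upward in close position it reads Db-Fb-Bbb.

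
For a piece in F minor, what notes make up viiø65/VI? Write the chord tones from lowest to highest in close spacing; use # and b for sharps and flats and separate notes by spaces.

The slash marks an applied leading-tone chord: viio of VI. In F minor, VI is Db, so the leading tone to it is C, a half step below.
Building a half-diminished seventh chord on C gives C-Eb-Gb-Bb.
With the 65 figure the chord is in first inversion; from the bass Eb upward in close position it reads Eb-Gb-Bb-C.

Eb Gb Bb C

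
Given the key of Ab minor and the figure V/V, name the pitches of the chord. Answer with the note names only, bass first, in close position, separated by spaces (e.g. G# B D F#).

The slash means an applied dominant: we want the dominant of V. In Ab minor, V is Eb major, and its dominant is built on Bb.
Building a major triad on Bb gives Bb-D-F.

Bb D F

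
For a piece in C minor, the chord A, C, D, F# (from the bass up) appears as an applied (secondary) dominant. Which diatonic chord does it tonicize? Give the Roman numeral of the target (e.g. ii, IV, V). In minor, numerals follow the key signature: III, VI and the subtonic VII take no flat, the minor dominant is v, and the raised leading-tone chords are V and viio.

V

The chord is a dominant seventh chord on D.
A dominant resolves down a perfect fifth: D → G. In C minor, G is scale degree 5, i.e. V.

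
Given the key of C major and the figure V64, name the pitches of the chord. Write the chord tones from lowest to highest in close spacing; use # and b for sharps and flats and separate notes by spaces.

D G B

The numeral's case and figure indicate a major triad. In C major its root, the fifth degree, is G.
That chord is spelled G-B-D.
With the 64 figure the chord is in second inversion; from the bass D upward in close position it reads D-G-B.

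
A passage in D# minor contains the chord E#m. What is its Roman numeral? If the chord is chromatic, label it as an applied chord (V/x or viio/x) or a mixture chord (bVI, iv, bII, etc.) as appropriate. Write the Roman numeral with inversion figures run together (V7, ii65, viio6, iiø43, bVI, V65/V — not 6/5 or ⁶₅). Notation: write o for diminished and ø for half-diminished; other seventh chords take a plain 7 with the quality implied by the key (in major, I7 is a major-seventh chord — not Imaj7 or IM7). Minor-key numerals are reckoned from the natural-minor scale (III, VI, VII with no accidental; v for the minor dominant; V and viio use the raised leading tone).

ii

Stacked in thirds the chord is E#-G#-B#: a minor triad on E#.
E# is the second degree of D# minor. This is the minor supertonic, borrowed from the parallel major (the Dorian ii).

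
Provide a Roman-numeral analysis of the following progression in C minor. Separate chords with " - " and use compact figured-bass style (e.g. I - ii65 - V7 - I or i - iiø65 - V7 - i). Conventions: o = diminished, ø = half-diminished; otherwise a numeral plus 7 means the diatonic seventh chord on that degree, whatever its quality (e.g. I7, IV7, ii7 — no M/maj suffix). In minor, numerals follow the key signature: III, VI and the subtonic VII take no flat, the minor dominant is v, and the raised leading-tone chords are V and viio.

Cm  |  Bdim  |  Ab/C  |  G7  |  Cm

Cm has root C, degree 1 in C minor, so i.
Bdim: root B is the leading tone; diminished triad there is viio.
Ab/C: major triad on Ab = scale degree 6 → VI6.
G7 has root G, degree 5 in C minor, so V7.
Cm: minor triad on C = scale degree 1 → i.

i - viio - VI6 - V7 - i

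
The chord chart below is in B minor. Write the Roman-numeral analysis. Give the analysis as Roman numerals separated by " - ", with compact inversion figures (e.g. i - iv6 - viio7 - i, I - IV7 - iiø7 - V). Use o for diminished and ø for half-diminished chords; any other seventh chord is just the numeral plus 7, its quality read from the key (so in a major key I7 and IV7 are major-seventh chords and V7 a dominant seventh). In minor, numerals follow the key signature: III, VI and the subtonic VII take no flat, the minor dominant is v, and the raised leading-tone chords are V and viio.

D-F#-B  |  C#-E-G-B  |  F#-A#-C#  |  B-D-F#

D-F#-B has root B, degree 1 in B minor, so i6.
C#-E-G-B: root C# is the supertonic; half-diminished seventh chord there is iiø7.
F#-A#-C# has root F#, degree 5 in B minor, so V.
B-D-F# has root B, degree 1 in B minor, so i.

i6 - iiø7 - V - i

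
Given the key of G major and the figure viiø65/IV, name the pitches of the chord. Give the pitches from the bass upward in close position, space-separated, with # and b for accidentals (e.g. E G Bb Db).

D F A B

viiø65/IV is a secondary leading-tone chord. The target IV is C in G major; the applied chord is rooted a semitone below, on B.
Building a half-diminished seventh chord on B gives B-D-F-A.
The figured bass 65 indicates first inversion, placing the third (D) in the bass: D-F-A-B.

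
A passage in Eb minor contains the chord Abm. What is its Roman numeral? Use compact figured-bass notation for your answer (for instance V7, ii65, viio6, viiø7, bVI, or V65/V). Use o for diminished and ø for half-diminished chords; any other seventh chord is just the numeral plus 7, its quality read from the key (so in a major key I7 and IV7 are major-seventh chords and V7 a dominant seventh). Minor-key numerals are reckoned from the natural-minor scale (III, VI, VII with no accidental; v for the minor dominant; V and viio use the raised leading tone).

iv

The pitches Ab-Cb-Eb form a minor triad rooted on Ab.
Ab is scale degree 4 in Eb minor, and a minor triad on that degree is written iv.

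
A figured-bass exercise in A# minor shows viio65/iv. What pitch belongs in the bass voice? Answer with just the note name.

The applied chord viio65/iv is rooted on C##: C##-E#-G#-B.
The figure 65 means first inversion — the third is in the bass.

E#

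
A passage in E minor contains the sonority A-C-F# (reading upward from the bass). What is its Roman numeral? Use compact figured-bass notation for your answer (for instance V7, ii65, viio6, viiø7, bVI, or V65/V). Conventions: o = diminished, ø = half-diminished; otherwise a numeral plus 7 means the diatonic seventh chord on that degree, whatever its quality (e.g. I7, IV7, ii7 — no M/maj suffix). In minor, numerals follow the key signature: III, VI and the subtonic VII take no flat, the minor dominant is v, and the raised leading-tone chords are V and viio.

iio6

Stacked in thirds the chord is F#-A-C: a diminished triad on F#.
In E minor, F# is the supertonic; the diatonic diminished triad there is iio.
With A in the bass the chord is in first inversion, so the figured bass is 6.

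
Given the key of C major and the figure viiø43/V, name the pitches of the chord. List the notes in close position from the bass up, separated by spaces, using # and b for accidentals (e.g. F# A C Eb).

viiø43/V is a secondary leading-tone chord. The target V is G in C major; the applied chord is rooted a semitone below, on F#.
Building a half-diminished seventh chord on F# gives F#-A-C-E.
The figured bass 43 indicates second inversion, placing the fifth (C) in the bass: C-E-F#-A.

C E F# A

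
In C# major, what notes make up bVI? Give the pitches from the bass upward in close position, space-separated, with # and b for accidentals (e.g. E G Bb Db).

A C# E

bVI is a major triad on the lowered sixth degree, borrowed from the parallel minor. In C# major that root is A.
So the chord is A-C#-E.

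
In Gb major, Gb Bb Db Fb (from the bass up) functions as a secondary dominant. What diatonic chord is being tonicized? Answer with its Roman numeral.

The chord is a dominant seventh chord on Gb.
A dominant resolves down a perfect fifth: Gb → Cb. In Gb major, Cb is scale degree 4, i.e. IV.

IV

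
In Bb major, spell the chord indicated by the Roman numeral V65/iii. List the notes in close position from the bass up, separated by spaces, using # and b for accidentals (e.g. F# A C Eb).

C# E G A

V65/iii is a secondary dominant — the dominant seventh of iii. iii in Bb major is D, so the applied chord's root is A, a perfect fifth above.
Building a dominant seventh chord on A gives A-C#-E-G.
The figured bass 65 indicates first inversion, placing the third (C#) in the bass: C#-E-G-A.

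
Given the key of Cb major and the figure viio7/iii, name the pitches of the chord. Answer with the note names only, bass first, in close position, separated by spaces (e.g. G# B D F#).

D F Ab Cb

The slash marks an applied leading-tone chord: viio of iii. In Cb major, iii is Eb, so the leading tone to it is D, a half step below.
Building a fully diminished seventh chord on D gives D-F-Ab-Cb.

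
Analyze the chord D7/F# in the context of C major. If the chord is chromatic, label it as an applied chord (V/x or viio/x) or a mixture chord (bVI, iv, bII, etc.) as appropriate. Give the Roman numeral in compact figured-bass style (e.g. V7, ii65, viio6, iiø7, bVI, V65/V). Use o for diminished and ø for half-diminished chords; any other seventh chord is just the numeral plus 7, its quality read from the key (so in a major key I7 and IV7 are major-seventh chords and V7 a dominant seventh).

V65/V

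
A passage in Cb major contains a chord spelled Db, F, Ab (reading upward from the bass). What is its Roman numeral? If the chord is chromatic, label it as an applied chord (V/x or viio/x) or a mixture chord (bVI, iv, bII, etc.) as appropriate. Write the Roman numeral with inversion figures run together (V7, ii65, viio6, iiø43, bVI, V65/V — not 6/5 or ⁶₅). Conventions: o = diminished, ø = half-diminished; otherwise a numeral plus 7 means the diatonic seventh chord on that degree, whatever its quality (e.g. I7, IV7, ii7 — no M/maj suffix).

V/V

Stacked in thirds the chord is Db-F-Ab: a major triad on Db.
Db is not a diatonic chord root with this quality in Cb major, but it lies a perfect fifth above Gb (V), so the chord functions as an applied dominant of V.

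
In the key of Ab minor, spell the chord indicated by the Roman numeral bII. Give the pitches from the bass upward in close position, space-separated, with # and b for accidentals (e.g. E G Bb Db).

bII is the Neapolitan chord — a major triad on the lowered second degree. In Ab minor that root is Bbb.
So the chord is Bbb-Db-Fb, a major triad.

Bbb Db Fb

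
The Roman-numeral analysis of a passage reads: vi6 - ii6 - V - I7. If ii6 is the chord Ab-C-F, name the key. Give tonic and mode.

The anchor chord is a minor triad on F, labeled ii6.
If F is scale degree 2 and the mode makes that degree carry a minor triad, the tonic is Eb and the mode is major.

Eb major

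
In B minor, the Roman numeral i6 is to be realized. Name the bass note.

i in B minor has root B; the chord is B-D-F#.
The figure 6 means first inversion — the third is in the bass.

D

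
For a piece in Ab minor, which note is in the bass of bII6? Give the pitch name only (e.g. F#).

Db

bII in Ab minor has root Bbb; the chord is Bbb-Db-Fb.
The figure 6 means first inversion — the third is in the bass.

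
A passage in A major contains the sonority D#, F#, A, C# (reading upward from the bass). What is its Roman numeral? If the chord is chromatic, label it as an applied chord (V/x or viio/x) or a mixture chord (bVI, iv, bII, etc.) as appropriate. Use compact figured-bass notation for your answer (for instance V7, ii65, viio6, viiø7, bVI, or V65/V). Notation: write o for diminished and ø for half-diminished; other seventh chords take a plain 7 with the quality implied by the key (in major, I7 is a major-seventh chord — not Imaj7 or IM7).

The pitches D#-F#-A-C# form a half-diminished seventh chord rooted on D#.
D# sits a half step below E (V in A major); a diminished chord there is the applied leading-tone chord of V.

viiø7/V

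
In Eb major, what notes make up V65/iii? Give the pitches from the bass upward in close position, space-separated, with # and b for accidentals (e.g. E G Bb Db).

F# A C D

V65/iii is a secondary dominant — the dominant seventh of iii. iii in Eb major is G, so the applied chord's root is D, a perfect fifth above.
Building a dominant seventh chord on D gives D-F#-A-C.
With the 65 figure the chord is in first inversion; from the bass F# upward in close position it reads F#-A-C-D.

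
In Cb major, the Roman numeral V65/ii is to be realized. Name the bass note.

C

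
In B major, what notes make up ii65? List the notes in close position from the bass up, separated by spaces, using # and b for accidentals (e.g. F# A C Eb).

E G# B C#

The numeral's case and figure indicate a minor seventh chord. In B major its root, the second degree, is C#.
That chord is spelled C#-E-G#-B.
The figured bass 65 indicates first inversion, placing the third (E) in the bass: E-G#-B-C#.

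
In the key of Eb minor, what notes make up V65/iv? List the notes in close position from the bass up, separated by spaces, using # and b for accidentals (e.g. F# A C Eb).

The slash means an applied dominant: we want the dominant of iv. In Eb minor, iv is Ab minor, and its dominant is built on Eb.
Building a dominant seventh chord on Eb gives Eb-G-Bb-Db.
With the 65 figure the chord is in first inversion; from the bass G upward in close position it reads G-Bb-Db-Eb.

G Bb Db Eb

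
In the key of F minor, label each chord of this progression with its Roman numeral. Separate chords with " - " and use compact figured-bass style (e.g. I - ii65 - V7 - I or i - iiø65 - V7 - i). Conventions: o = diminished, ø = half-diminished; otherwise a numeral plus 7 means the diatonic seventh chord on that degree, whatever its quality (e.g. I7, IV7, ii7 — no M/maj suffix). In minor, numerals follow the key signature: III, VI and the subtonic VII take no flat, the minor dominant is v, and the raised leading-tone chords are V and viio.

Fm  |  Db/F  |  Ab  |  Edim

Fm has root F, degree 1 in F minor, so i.
Db/F has root Db, degree 6 in F minor, so VI6.
Ab: root Ab is the mediant; major triad there is III.
Edim has root E, degree 7 in F minor, so viio.

i - VI6 - III - viio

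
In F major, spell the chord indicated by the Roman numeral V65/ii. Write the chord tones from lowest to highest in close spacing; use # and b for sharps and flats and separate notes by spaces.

The slash means an applied dominant: we want the dominant of ii. In F major, ii is G minor, and its dominant is built on D.
Building a dominant seventh chord on D gives D-F#-A-C.
The figured bass 65 indicates first inversion, placing the third (F#) in the bass: F#-A-C-D.

F# A C D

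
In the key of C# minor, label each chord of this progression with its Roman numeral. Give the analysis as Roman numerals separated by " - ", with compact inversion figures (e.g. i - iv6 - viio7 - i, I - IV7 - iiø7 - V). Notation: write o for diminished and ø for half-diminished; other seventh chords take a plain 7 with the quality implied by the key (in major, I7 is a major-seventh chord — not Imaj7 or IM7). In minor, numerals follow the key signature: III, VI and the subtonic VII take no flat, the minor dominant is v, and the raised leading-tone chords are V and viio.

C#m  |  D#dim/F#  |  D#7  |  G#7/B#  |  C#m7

C#m has root C#, degree 1 in C# minor, so i.
D#dim/F# has root D#, degree 2 in C# minor, so iio6.
D#7: a dominant seventh chord on D#, the applied dominant of V → V7/V.
G#7/B#: root G# is the dominant; dominant seventh chord there is V65.
C#m7 has root C#, degree 1 in C# minor, so i7.

i - iio6 - V7/V - V65 - i7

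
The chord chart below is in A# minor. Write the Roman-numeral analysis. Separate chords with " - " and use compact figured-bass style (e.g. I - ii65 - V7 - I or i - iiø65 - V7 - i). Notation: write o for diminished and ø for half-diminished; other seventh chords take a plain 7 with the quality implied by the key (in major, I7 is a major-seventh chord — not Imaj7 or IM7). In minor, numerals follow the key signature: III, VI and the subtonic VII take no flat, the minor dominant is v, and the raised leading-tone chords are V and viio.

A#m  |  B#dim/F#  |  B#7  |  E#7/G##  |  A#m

i - iio64 - V7/V - V65 - i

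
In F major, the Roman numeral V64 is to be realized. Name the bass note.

G

V in F major has root C; the chord is C-E-G.
The figure 64 means second inversion — the fifth is in the bass.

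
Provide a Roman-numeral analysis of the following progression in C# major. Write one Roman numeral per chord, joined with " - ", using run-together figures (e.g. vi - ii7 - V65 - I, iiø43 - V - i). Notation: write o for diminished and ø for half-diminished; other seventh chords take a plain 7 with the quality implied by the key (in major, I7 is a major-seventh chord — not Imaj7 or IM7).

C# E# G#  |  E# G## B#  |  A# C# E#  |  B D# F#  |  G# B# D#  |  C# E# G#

C#-E#-G#: root C# is the tonic; major triad there is I.
E#-G##-B#: chromatic; E# is V of vi, so V/vi.
A#-C#-E#: minor triad on A# = scale degree 6 → vi.
B-D#-F#: B with this quality isn't in the key; it's bVII, borrowed from the parallel minor.
G#-B#-D#: root G# is the dominant; major triad there is V.
C#-E#-G#: major triad on C# = scale degree 1 → I.

I - V/vi - vi - bVII - V - I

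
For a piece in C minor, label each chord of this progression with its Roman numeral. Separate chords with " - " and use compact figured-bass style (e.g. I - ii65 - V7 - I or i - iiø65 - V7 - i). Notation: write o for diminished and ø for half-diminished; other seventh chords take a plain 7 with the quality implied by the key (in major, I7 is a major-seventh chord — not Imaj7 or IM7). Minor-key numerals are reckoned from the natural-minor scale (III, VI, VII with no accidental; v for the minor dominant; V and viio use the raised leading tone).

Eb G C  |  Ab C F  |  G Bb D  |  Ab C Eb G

i6 - iv6 - v - VI7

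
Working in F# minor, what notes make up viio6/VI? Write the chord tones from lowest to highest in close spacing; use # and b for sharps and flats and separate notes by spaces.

E G C#

The slash marks an applied leading-tone chord: viio of VI. In F# minor, VI is D, so the leading tone to it is C#, a half step below.
Building a diminished triad on C# gives C#-E-G.
With the 6 figure the chord is in first inversion; from the bass E upward in close position it reads E-G-C#.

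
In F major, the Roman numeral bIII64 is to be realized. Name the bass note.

bIII in F major has root Ab; the chord is Ab-C-Eb.
The figure 64 means second inversion — the fifth is in the bass.

Eb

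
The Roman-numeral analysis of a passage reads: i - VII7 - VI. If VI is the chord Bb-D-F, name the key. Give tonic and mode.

D minor

The chord Bb is a major triad rooted on Bb; its label is VI.
VI on Bb implies Bb is the submediant; that puts the tonic at D, and the uppercase numeral fits minor mode.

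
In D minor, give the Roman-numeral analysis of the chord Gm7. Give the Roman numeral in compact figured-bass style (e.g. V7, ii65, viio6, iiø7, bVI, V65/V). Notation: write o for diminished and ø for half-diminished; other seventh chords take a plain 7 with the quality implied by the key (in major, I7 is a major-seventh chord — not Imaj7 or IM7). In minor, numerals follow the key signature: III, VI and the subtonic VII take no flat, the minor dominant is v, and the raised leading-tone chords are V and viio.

The pitches G-Bb-D-F form a minor seventh chord rooted on G.
In D minor, G is the subdominant; the diatonic minor seventh chord there is iv7.

iv7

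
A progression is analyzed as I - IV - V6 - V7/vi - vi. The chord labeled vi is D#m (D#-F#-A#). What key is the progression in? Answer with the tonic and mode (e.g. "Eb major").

vi is given as D#-F#-A# — a minor triad with root D#.
Counting down 5 scale steps from D# places the tonic on F#; a minor triad on degree 6 is diatonic only in major.

F# major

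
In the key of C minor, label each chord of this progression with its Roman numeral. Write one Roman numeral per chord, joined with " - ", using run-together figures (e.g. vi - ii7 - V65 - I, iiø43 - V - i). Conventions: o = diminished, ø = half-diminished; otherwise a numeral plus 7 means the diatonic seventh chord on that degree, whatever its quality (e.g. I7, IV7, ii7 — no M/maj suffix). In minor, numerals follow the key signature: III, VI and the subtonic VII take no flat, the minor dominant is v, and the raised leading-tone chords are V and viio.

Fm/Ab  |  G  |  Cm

Fm/Ab: minor triad on F = scale degree 4 → iv6.
G: root G is the dominant; major triad there is V.
Cm: minor triad on C = scale degree 1 → i.

iv6 - V - i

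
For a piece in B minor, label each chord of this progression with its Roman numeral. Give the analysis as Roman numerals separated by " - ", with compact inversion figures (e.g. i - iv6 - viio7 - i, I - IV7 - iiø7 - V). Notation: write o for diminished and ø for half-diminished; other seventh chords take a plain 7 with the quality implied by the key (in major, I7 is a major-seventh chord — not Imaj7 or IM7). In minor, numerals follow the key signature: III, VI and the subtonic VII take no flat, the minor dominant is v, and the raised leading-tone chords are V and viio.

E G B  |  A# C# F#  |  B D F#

iv - V6 - i

E-G-B: minor triad on E = scale degree 4 → iv.
A#-C#-F#: root F# is the dominant; major triad there is V6.
B-D-F# has root B, degree 1 in B minor, so i.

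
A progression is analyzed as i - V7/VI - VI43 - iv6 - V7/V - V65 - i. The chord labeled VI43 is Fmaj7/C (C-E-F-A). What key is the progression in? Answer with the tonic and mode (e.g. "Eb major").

A minor

VI43 is given as C-E-F-A — a major seventh chord with root F.
VI43 on F implies F is the submediant; that puts the tonic at A, and the uppercase numeral fits minor mode.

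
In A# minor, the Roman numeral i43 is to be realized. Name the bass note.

i in A# minor has root A#; the chord is A#-C#-E#-G#.
The figure 43 means second inversion — the fifth is in the bass.

E#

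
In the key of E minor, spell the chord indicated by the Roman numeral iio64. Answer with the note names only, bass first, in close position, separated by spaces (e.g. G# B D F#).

In E minor, scale degree 2 is F#, and the diatonic chord built there is a diminished triad.
That chord is spelled F#-A-C.
With the 64 figure the chord is in second inversion; from the bass C upward in close position it reads C-F#-A.

C F# A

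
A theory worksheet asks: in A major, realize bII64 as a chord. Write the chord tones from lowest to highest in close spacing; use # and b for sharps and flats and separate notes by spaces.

F Bb D

bII64 is the Neapolitan chord — a major triad on the lowered second degree. In A major that root is Bb.
So the chord is Bb-D-F, a major triad.
With the 64 figure the chord is in second inversion; from the bass F upward in close position it reads F-Bb-D.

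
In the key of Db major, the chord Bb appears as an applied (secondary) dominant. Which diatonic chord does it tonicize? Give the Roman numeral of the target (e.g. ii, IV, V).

ii

The chord is a major triad on Bb.
A dominant resolves down a perfect fifth: Bb → Eb. In Db major, Eb is scale degree 2, i.e. ii.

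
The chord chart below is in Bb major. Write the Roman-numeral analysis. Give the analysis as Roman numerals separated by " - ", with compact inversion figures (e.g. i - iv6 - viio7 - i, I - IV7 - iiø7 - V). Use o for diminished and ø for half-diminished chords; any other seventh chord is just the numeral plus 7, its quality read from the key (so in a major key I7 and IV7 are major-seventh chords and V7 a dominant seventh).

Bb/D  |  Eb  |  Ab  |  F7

I6 - IV - bVII - V7

Bb/D: major triad on Bb = scale degree 1 → I6.
Eb has root Eb, degree 4 in Bb major, so IV.
Ab: major triad on Ab — chromatic; bVII (borrowed from the parallel minor).
F7: root F is the dominant; dominant seventh chord there is V7.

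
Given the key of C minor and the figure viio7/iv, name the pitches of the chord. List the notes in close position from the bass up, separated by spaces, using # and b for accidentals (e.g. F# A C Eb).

E G Bb Db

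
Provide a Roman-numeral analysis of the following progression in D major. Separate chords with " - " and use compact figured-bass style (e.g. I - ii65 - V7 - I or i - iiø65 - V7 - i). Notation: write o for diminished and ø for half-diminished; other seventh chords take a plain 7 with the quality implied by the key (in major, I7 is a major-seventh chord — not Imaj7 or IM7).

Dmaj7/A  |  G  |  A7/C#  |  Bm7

I43 - IV - V65 - vi7

Dmaj7/A: major seventh chord on D = scale degree 1 → I43.
G has root G, degree 4 in D major, so IV.
A7/C# has root A, degree 5 in D major, so V65.
Bm7 has root B, degree 6 in D major, so vi7.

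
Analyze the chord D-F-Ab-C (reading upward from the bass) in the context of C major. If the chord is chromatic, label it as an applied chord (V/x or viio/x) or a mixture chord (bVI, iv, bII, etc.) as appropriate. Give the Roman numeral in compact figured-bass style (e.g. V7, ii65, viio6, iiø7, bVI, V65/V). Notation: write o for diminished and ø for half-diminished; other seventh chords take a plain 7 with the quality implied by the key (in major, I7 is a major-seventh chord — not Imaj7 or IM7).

Stacked in thirds the chord is D-F-Ab-C: a half-diminished seventh chord on D.
D is the second degree of C major. This is the half-diminished supertonic seventh, borrowed from the parallel minor.

iiø7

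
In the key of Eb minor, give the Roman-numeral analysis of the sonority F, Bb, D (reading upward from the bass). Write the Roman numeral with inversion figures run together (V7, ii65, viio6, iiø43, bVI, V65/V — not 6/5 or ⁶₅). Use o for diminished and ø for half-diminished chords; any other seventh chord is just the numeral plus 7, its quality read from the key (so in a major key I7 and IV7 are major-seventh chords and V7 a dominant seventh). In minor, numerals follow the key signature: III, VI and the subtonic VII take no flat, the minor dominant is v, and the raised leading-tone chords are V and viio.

Stacked in thirds the chord is Bb-D-F: a major triad on Bb.
Bb is scale degree 5 in Eb minor, and a major triad on that degree is written V.
With F in the bass the chord is in second inversion, so the figured bass is 64.

V64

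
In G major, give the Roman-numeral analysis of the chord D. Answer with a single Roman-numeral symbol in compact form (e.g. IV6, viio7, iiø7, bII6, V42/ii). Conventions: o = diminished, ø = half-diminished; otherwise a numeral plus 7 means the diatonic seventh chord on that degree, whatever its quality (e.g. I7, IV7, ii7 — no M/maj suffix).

Stacked in thirds the chord is D-F#-A: a major triad on D.
D is scale degree 5 in G major, and a major triad on that degree is written V.

V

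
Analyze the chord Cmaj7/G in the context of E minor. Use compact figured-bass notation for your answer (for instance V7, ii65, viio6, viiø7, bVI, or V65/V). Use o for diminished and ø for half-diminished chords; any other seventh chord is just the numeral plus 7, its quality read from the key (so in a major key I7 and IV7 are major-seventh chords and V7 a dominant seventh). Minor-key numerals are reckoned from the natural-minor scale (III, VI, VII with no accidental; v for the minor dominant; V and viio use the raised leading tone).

VI43

Stacked in thirds the chord is C-E-G-B: a major seventh chord on C.
In E minor, C is the submediant; the diatonic major seventh chord there is VI7.
With G in the bass the chord is in second inversion, so the figured bass is 43.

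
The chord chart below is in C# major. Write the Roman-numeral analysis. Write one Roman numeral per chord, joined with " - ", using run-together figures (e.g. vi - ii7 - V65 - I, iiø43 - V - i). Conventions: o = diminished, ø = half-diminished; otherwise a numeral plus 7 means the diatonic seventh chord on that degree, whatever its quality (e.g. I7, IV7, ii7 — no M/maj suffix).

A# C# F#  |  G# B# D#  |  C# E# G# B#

A#-C#-F# has root F#, degree 4 in C# major, so IV6.
G#-B#-D#: major triad on G# = scale degree 5 → V.
C#-E#-G#-B# has root C#, degree 1 in C# major, so I7.

IV6 - V - I7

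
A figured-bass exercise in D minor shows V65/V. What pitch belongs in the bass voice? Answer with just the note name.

The applied chord V65/V is rooted on E: E-G#-B-D.
The figure 65 means first inversion — the third is in the bass.

G#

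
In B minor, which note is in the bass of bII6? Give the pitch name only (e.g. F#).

bII in B minor has root C; the chord is C-E-G.
The figure 6 means first inversion — the third is in the bass.

E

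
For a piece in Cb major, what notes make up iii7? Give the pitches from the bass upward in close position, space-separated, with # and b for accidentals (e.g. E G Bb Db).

The numeral's case and figure indicate a minor seventh chord. In Cb major its root, scale degree 3, is Eb.
Stacking thirds from Eb gives Eb-Gb-Bb-Db.

Eb Gb Bb Db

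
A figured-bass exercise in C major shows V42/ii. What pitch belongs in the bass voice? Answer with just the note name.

G

The applied chord V42/ii is rooted on A: A-C#-E-G.
The figure 42 means third inversion — the seventh is in the bass.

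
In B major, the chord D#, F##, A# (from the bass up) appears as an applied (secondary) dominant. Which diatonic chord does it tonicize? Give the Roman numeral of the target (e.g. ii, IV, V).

The chord is a major triad on D#.
A dominant resolves down a perfect fifth: D# → G#. In B major, G# is scale degree 6, i.e. vi.

vi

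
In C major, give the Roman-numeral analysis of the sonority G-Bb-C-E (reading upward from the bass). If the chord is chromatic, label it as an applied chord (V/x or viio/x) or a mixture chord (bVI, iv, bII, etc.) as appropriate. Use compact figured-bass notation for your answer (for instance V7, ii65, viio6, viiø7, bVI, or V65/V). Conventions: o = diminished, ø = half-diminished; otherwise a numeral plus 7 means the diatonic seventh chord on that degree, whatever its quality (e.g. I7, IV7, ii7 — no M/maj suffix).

Stacked in thirds the chord is C-E-G-Bb: a dominant seventh chord on C.
C is not a diatonic chord root with this quality in C major, but it lies a perfect fifth above F (IV), so the chord functions as an applied dominant of IV.
With G in the bass the chord is in second inversion, so the figured bass is 43.

V43/IV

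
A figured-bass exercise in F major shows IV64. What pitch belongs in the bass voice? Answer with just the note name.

IV in F major has root Bb; the chord is Bb-D-F.
The figure 64 means second inversion — the fifth is in the bass.

F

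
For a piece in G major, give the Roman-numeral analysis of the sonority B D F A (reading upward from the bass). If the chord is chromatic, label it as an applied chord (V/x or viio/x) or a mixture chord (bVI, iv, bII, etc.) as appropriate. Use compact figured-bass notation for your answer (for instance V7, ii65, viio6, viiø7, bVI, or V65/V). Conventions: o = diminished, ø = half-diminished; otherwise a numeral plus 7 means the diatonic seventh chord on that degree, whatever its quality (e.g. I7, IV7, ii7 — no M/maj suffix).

viiø7/IV

Stacked in thirds the chord is B-D-F-A: a half-diminished seventh chord on B.
B sits a half step below C (IV in G major); a diminished chord there is the applied leading-tone chord of IV.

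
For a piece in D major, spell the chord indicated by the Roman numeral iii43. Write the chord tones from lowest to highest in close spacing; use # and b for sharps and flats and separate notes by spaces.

In D major, the third degree is F#, and the diatonic chord built there is a minor seventh chord.
Stacking thirds from F# gives F#-A-C#-E.
The figured bass 43 indicates second inversion, placing the fifth (C#) in the bass: C#-E-F#-A.

C# E F# A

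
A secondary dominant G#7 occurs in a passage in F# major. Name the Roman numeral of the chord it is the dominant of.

The chord is a dominant seventh chord on G#.
A dominant resolves down a perfect fifth: G# → C#. In F# major, C# is scale degree 5, i.e. V.

V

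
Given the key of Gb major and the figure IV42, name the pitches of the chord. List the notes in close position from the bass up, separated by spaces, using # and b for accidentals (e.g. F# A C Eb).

The numeral's case and figure indicate a major seventh chord. In Gb major its root, the fourth degree, is Cb.
Stacking thirds from Cb gives Cb-Eb-Gb-Bb.
With the 42 figure the chord is in third inversion; from the bass Bb upward in close position it reads Bb-Cb-Eb-Gb.

Bb Cb Eb Gb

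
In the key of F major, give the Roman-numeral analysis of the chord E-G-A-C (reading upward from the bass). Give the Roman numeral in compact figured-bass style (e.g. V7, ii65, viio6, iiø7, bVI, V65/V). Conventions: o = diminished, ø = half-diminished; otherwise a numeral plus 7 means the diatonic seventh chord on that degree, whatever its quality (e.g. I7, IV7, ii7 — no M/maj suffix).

iii43

The pitches A-C-E-G form a minor seventh chord rooted on A.
A is scale degree 3 in F major, and a minor seventh chord on that degree is written iii7.
With E in the bass the chord is in second inversion, so the figured bass is 43.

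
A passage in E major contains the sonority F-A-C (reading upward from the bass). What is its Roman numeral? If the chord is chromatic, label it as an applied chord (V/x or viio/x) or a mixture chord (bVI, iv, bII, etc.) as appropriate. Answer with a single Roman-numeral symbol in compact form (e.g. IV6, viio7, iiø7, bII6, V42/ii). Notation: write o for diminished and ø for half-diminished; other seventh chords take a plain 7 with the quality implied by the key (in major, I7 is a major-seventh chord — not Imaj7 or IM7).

Stacked in thirds the chord is F-A-C: a major triad on F.
F is the lowered second degree of E major (diatonic 2 would be F#). This is the Neapolitan chord — a major triad on the lowered second degree.

bII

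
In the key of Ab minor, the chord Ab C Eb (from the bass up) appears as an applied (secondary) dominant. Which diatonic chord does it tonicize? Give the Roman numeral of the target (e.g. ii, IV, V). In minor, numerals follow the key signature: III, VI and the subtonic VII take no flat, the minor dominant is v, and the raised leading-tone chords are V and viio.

iv

The chord is a major triad on Ab.
A dominant resolves down a perfect fifth: Ab → Db. In Ab minor, Db is scale degree 4, i.e. iv.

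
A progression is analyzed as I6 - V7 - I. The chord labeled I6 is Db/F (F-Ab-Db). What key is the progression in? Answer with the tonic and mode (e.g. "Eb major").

Db major

I6 is given as F-Ab-Db — a major triad with root Db.
If Db is scale degree 1 and the mode makes that degree carry a major triad, the tonic is Db and the mode is major.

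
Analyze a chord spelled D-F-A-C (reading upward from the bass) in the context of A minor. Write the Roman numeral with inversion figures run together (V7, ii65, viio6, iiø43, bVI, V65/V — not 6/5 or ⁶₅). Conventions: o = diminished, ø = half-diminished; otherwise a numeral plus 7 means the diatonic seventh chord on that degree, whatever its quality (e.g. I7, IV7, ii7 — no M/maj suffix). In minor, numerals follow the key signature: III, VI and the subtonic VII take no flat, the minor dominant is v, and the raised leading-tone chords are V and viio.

iv7

Stacked in thirds the chord is D-F-A-C: a minor seventh chord on D.
D is scale degree 4 in A minor, and a minor seventh chord on that degree is written iv7.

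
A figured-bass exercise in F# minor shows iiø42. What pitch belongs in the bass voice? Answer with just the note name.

iiø in F# minor has root G#; the chord is G#-B-D-F#.
The figure 42 means third inversion — the seventh is in the bass.

F#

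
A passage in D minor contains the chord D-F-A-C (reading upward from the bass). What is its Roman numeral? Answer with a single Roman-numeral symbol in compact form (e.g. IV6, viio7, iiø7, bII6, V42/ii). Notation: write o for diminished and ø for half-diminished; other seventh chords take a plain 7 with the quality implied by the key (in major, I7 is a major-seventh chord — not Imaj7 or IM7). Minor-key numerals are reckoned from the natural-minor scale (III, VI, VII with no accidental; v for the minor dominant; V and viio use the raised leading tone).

i7

Stacked in thirds the chord is D-F-A-C: a minor seventh chord on D.
In D minor, D is the tonic; the diatonic minor seventh chord there is i7.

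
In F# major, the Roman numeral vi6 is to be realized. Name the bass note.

vi in F# major has root D#; the chord is D#-F#-A#.
The figure 6 means first inversion — the third is in the bass.

F#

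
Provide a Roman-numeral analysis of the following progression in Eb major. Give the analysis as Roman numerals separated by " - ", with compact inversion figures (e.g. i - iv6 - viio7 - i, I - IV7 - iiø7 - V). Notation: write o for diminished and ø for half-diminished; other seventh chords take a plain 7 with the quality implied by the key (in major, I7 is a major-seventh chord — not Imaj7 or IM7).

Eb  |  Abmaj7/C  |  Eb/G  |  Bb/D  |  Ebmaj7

Eb: root Eb is the tonic; major triad there is I.
Abmaj7/C: root Ab is the subdominant; major seventh chord there is IV65.
Eb/G: major triad on Eb = scale degree 1 → I6.
Bb/D: root Bb is the dominant; major triad there is V6.
Ebmaj7: root Eb is the tonic; major seventh chord there is I7.

I - IV65 - I6 - V6 - I7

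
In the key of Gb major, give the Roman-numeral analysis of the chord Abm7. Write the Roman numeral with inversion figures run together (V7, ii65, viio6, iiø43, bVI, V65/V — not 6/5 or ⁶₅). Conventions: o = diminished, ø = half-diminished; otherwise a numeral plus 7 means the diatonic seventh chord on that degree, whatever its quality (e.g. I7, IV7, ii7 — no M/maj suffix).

The pitches Ab-Cb-Eb-Gb form a minor seventh chord rooted on Ab.
Ab is scale degree 2 in Gb major, and a minor seventh chord on that degree is written ii7.

ii7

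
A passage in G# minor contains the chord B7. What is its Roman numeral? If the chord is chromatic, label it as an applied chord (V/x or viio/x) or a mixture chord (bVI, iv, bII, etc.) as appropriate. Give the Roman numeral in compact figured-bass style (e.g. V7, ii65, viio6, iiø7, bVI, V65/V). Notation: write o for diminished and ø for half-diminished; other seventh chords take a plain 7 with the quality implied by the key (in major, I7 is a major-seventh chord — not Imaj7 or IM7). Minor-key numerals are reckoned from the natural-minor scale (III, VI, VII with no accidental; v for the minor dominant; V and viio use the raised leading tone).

Stacked in thirds the chord is B-D#-F#-A: a dominant seventh chord on B.
B is not a diatonic chord root with this quality in G# minor, but it lies a perfect fifth above E (VI), so the chord functions as an applied dominant of VI.

V7/VI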